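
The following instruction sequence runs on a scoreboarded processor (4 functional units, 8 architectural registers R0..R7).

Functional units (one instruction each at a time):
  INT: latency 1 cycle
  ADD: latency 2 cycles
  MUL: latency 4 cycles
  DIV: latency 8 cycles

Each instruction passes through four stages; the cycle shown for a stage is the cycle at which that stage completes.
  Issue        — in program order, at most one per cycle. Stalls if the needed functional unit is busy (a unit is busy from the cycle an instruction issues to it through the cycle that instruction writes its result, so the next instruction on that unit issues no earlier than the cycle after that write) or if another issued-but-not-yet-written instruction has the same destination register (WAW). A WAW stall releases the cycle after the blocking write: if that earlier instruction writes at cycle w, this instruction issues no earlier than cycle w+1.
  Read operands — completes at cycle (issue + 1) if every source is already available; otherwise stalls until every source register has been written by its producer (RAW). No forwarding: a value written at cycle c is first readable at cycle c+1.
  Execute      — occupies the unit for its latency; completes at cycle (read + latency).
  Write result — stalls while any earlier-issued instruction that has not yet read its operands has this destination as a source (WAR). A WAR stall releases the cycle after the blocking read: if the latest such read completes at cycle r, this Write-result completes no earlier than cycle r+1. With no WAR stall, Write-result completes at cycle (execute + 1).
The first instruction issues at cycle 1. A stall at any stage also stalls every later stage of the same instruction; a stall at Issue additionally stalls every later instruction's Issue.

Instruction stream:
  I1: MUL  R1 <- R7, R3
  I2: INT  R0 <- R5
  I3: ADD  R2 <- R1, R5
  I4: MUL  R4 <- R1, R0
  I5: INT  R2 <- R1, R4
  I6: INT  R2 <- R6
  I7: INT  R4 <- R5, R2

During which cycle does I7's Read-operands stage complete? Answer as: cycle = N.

cycle = 23

I1  is:1  ro:2  ex:6  wr:7
I2  is:2  ro:3  ex:4  wr:5
I3  is:3  ro:8  ex:10  wr:11  — RAW R1: wait I1 write@7
I4  is:8  ro:9  ex:13  wr:14  — struct: MUL busy until I1 writes@7
I5  is:12  ro:15  ex:16  wr:17  — WAW R2: wait I3 write@11, RAW R4: wait I4 write@14
I6  is:18  ro:19  ex:20  wr:21  — struct: INT busy until I5 writes@17
I7  is:22  ro:23  ex:24  wr:25  — struct: INT busy until I6 writes@21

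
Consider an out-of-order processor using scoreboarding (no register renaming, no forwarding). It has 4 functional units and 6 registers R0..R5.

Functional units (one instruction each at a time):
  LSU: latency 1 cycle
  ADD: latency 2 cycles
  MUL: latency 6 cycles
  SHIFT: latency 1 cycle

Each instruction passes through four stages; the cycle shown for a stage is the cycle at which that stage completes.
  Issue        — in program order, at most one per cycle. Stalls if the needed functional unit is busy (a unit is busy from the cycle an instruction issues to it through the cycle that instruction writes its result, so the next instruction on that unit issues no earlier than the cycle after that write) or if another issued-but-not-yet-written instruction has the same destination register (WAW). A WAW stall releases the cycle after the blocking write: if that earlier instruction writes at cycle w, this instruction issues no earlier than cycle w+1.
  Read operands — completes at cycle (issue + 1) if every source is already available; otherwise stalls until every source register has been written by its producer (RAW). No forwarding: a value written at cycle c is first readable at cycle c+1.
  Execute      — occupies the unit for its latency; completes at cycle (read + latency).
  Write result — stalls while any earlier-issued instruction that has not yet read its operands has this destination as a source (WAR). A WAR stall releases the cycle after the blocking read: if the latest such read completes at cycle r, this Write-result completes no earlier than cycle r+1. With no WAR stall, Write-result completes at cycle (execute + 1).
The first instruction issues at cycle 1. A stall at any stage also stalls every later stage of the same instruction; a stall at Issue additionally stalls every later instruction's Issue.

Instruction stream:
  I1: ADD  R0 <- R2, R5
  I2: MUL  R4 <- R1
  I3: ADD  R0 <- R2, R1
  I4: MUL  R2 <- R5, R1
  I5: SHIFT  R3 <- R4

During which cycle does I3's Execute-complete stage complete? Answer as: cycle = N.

t=1  I1 issues→ADD
t=2  I1 reads · I2 issues→MUL
t=3  I2 reads
t=4  I1 exec-done
t=5  I1 writes R0
t=6  I3 issues→ADD
t=7  I3 reads
t=9  I2 exec-done · I3 exec-done
t=10  I2 writes R4 · I3 writes R0
t=11  I4 issues→MUL
t=12  I4 reads · I5 issues→SHIFT
t=13  I5 reads
t=14  I5 exec-done
t=15  I5 writes R3
t=18  I4 exec-done
t=19  I4 writes R2

cycle = 9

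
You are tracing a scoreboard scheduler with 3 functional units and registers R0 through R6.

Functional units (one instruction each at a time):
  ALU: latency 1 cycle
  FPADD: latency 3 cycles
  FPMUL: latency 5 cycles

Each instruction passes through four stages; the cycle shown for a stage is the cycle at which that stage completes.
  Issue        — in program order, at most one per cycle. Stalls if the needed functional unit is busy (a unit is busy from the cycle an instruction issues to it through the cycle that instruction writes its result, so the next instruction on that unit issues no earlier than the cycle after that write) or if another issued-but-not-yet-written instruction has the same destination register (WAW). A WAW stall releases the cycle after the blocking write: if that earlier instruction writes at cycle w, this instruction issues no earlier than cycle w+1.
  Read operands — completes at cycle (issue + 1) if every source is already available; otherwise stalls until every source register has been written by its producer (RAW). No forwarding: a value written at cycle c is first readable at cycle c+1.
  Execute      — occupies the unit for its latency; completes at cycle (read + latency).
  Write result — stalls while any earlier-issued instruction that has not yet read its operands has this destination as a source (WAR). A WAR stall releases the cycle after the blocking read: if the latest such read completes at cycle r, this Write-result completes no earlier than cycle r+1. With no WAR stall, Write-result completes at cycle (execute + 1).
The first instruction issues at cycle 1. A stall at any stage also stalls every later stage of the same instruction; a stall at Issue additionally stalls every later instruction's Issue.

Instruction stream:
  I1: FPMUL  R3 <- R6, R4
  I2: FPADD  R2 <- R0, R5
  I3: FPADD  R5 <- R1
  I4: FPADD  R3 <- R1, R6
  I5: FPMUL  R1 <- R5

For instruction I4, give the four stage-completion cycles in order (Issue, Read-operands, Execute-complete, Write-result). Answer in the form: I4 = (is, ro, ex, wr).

I1  is:1  ro:2  ex:7  wr:8
I2  is:2  ro:3  ex:6  wr:7
I3  is:8  ro:9  ex:12  wr:13  — struct: FPADD busy until I2 writes@7
I4  is:14  ro:15  ex:18  wr:19  — struct: FPADD busy until I3 writes@13
I5  is:15  ro:16  ex:21  wr:22

I4 = (14, 15, 18, 19)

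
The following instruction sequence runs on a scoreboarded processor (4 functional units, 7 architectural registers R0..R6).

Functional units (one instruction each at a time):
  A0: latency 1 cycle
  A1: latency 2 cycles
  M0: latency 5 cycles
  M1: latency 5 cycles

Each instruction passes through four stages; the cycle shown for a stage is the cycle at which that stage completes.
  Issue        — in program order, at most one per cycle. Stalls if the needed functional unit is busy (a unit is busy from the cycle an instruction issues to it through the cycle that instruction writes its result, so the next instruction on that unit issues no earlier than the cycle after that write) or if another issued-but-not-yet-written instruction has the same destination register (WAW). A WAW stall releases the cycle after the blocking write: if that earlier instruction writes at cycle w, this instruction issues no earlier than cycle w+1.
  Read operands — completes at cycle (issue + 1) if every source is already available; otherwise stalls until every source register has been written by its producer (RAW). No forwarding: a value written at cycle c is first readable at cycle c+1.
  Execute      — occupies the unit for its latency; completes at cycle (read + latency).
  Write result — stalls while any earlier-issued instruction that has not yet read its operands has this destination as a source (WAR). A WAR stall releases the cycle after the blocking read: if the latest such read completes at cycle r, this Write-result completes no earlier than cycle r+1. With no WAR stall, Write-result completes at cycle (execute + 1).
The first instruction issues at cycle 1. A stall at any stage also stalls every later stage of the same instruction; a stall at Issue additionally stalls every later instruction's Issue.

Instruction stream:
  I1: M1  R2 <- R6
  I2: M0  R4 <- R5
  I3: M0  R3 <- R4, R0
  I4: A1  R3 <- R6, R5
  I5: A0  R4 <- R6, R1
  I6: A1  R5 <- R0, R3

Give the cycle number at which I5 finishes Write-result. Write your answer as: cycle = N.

cycle = 22

cycle 1: I1→M1
cycle 2: I1 RO | I2→M0
cycle 3: I2 RO
cycle 7: I1 EX
cycle 8: I1 WR R2 | I2 EX
cycle 9: I2 WR R4
cycle 10: I3→M0
cycle 11: I3 RO
cycle 16: I3 EX
cycle 17: I3 WR R3
cycle 18: I4→A1
cycle 19: I4 RO | I5→A0
cycle 20: I5 RO
cycle 21: I4 EX | I5 EX
cycle 22: I4 WR R3 | I5 WR R4
cycle 23: I6→A1
cycle 24: I6 RO
cycle 26: I6 EX
cycle 27: I6 WR R5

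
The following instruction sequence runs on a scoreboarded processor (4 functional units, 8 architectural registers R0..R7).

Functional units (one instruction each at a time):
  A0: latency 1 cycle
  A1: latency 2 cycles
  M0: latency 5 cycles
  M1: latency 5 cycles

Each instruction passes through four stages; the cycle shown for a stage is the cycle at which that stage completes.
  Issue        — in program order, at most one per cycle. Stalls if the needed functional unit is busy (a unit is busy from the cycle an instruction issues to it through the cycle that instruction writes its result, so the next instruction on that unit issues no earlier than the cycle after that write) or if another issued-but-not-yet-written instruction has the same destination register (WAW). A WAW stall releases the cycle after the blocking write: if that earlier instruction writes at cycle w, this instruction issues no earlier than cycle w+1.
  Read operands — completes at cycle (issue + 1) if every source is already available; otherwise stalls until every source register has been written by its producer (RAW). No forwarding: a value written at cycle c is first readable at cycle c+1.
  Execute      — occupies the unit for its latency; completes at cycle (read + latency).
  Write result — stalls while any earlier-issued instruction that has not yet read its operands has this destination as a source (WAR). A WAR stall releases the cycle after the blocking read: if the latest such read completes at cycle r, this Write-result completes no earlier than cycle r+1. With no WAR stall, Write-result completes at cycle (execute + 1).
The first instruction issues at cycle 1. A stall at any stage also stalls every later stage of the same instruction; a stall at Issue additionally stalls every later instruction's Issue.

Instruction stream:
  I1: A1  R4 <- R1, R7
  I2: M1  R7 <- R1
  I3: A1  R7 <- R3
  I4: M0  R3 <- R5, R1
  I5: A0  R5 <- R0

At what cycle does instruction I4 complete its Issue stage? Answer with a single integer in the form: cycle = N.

cycle = 11

1) issue 1, read 2, done 4, write 5
2) issue 2, read 3, done 8, write 9
3) issue 10, read 11, done 13, write 14  <WAW R7: wait I2 write@9>
4) issue 11, read 12, done 17, write 18
5) issue 12, read 13, done 14, write 15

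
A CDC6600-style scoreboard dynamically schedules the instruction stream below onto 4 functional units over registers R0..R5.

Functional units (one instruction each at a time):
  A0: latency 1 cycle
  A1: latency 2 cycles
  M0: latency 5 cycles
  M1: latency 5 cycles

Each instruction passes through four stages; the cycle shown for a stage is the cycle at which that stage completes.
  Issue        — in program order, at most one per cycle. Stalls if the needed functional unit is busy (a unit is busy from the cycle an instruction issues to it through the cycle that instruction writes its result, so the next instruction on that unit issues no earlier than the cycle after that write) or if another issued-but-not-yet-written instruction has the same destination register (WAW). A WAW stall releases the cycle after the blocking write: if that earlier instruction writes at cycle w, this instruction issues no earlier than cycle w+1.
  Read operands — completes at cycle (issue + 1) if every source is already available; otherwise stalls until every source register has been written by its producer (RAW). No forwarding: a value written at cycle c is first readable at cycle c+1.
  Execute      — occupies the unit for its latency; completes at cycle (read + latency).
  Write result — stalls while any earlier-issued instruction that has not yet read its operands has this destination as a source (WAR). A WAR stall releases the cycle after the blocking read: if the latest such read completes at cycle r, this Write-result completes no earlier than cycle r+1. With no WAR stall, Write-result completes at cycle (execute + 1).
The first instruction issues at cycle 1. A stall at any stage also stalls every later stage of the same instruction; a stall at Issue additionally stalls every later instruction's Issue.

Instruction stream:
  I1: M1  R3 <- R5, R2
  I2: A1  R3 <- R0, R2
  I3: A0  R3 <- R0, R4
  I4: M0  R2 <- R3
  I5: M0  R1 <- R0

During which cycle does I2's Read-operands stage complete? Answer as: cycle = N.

cycle = 10

[I1] 1/2/7/8
[I2] 9/10/12/13  (WAW R3: wait I1 write@8)
[I3] 14/15/16/17  (WAW R3: wait I2 write@13)
[I4] 15/18/23/24  (RAW R3: wait I3 write@17)
[I5] 25/26/31/32  (struct: M0 busy until I4 writes@24)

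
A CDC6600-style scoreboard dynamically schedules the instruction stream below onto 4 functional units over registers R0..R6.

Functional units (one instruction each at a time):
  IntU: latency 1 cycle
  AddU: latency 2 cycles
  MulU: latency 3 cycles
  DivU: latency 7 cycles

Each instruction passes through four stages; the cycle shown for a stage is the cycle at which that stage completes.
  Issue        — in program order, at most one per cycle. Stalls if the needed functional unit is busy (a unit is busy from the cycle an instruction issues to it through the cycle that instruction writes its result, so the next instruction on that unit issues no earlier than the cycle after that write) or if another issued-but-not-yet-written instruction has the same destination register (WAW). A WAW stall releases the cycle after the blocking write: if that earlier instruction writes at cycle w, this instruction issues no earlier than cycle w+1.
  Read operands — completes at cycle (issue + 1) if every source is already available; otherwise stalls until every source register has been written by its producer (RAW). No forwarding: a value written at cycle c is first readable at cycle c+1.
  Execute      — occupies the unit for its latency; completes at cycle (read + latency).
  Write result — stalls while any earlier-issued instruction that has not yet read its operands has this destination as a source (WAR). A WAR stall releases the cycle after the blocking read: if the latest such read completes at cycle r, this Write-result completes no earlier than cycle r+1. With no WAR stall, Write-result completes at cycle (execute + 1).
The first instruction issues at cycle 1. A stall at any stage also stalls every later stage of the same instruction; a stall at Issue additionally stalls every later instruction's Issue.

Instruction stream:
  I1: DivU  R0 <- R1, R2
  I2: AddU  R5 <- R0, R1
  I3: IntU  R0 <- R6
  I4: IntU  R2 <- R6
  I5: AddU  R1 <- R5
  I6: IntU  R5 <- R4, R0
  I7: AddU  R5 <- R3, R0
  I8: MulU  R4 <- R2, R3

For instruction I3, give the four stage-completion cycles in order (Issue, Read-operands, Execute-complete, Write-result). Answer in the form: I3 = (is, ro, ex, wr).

I3 = (11, 12, 13, 14)

I1 -> (1, 2, 9, 10)
I2 -> (2, 11, 13, 14)  // RAW R0: wait I1 write@10
I3 -> (11, 12, 13, 14)  // WAW R0: wait I1 write@10
I4 -> (15, 16, 17, 18)  // struct: IntU busy until I3 writes@14
I5 -> (16, 17, 19, 20)
I6 -> (19, 20, 21, 22)  // struct: IntU busy until I4 writes@18
I7 -> (23, 24, 26, 27)  // WAW R5: wait I6 write@22
I8 -> (24, 25, 28, 29)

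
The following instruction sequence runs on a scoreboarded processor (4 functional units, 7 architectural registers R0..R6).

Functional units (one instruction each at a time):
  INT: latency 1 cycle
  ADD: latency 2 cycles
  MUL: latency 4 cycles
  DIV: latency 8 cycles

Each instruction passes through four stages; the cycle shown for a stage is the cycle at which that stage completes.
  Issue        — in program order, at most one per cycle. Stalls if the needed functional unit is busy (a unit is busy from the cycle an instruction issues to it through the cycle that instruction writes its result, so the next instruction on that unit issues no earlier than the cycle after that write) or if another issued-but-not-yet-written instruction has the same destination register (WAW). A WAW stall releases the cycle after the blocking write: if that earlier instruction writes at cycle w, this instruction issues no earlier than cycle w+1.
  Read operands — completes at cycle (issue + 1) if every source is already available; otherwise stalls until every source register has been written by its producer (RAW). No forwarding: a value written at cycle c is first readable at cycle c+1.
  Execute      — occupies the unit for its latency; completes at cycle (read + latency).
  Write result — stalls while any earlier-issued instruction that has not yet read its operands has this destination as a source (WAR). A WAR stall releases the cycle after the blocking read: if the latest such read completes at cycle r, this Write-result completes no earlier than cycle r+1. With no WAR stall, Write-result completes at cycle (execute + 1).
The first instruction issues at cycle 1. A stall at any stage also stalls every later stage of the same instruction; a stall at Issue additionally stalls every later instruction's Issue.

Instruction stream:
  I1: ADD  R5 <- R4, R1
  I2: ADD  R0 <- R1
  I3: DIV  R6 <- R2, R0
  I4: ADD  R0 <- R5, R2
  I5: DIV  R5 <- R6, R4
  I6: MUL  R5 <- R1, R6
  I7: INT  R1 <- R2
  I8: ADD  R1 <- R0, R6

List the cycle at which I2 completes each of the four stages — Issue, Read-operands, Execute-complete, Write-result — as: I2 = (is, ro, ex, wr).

c1: I1→ADD
c2: I1 RO
c4: I1 EX
c5: I1 WR R5
c6: I2→ADD
c7: I2 RO; I3→DIV
c9: I2 EX
c10: I2 WR R0
c11: I3 RO; I4→ADD
c12: I4 RO
c14: I4 EX
c15: I4 WR R0
c19: I3 EX
c20: I3 WR R6
c21: I5→DIV
c22: I5 RO
c30: I5 EX
c31: I5 WR R5
c32: I6→MUL
c33: I6 RO; I7→INT
c34: I7 RO
c35: I7 EX
c36: I7 WR R1
c37: I6 EX; I8→ADD
c38: I6 WR R5; I8 RO
c40: I8 EX
c41: I8 WR R1

I2 = (6, 7, 9, 10)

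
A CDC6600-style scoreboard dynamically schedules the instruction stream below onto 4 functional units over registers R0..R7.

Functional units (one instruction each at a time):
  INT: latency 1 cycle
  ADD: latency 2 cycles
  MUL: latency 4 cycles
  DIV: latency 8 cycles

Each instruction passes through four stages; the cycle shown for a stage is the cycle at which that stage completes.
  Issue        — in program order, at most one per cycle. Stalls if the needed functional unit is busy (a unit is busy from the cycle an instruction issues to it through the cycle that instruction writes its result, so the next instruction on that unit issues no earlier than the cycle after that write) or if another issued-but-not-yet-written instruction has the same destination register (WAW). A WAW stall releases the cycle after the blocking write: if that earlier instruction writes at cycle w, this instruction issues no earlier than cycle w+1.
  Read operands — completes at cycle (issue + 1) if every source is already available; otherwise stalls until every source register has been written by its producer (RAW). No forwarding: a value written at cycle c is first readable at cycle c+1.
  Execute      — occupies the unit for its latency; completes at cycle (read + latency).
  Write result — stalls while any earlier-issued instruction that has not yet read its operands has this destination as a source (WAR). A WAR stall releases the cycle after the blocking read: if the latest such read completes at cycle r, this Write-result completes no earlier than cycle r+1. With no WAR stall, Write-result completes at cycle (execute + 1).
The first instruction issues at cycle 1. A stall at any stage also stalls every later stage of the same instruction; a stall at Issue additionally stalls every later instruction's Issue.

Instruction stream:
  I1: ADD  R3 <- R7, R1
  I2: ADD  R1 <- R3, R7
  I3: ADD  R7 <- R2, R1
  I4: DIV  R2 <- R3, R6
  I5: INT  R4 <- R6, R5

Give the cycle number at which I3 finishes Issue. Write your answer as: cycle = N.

cycle = 11

t=1  I1 issues→ADD
t=2  I1 reads
t=4  I1 exec-done
t=5  I1 writes R3
t=6  I2 issues→ADD
t=7  I2 reads
t=9  I2 exec-done
t=10  I2 writes R1
t=11  I3 issues→ADD
t=12  I3 reads · I4 issues→DIV
t=13  I4 reads · I5 issues→INT
t=14  I3 exec-done · I5 reads
t=15  I3 writes R7 · I5 exec-done
t=16  I5 writes R4
t=21  I4 exec-done
t=22  I4 writes R2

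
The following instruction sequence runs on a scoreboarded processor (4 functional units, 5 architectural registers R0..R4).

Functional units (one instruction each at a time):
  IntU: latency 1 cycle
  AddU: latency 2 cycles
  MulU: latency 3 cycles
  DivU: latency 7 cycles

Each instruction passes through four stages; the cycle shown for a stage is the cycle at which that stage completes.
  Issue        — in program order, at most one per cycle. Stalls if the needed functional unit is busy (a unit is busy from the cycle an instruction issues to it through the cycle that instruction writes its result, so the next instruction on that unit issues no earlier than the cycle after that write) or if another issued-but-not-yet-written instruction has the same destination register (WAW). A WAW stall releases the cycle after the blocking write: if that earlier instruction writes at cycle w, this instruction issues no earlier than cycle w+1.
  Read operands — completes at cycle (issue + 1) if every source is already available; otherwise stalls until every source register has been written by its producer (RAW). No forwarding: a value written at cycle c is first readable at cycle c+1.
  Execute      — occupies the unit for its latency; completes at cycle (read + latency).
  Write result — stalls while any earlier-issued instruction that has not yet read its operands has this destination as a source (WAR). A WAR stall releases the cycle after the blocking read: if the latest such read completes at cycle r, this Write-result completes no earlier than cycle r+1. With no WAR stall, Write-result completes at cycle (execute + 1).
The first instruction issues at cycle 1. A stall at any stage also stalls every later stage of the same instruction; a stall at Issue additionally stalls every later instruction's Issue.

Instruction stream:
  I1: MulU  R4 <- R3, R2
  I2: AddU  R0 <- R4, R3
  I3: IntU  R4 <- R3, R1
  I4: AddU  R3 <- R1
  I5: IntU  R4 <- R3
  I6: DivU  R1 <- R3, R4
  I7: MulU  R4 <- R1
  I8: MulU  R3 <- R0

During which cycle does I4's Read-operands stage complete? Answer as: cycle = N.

[I1] 1/2/5/6
[I2] 2/7/9/10  (RAW R4: wait I1 write@6)
[I3] 7/8/9/10  (WAW R4: wait I1 write@6)
[I4] 11/12/14/15  (struct: AddU busy until I2 writes@10)
[I5] 12/16/17/18  (RAW R3: wait I4 write@15)
[I6] 13/19/26/27  (RAW R4: wait I5 write@18)
[I7] 19/28/31/32  (WAW R4: wait I5 write@18; RAW R1: wait I6 write@27)
[I8] 33/34/37/38  (struct: MulU busy until I7 writes@32)

cycle = 12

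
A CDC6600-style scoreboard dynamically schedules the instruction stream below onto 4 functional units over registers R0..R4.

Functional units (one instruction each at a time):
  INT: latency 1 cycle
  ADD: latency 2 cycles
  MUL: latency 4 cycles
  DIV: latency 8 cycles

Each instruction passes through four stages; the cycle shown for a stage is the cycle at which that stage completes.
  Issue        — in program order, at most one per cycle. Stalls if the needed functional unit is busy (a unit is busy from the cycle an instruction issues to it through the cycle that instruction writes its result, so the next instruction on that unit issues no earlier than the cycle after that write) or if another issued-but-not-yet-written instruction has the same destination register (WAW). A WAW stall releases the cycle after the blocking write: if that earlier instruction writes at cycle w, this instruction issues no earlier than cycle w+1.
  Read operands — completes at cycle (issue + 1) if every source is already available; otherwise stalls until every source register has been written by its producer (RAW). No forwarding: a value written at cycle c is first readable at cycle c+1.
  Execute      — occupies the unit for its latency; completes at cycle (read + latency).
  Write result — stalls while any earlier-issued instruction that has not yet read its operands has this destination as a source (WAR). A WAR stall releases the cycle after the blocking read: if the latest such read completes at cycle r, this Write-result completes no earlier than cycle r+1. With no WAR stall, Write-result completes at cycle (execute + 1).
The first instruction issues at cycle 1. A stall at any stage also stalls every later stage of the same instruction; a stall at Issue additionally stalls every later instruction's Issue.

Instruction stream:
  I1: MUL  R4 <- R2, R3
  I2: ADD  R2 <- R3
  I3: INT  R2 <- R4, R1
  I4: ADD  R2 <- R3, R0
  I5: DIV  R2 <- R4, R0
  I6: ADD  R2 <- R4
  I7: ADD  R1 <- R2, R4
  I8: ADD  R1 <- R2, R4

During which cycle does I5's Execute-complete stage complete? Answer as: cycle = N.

I1 -> (1, 2, 6, 7)
I2 -> (2, 3, 5, 6)
I3 -> (7, 8, 9, 10)  // WAW R2: wait I2 write@6
I4 -> (11, 12, 14, 15)  // WAW R2: wait I3 write@10
I5 -> (16, 17, 25, 26)  // WAW R2: wait I4 write@15
I6 -> (27, 28, 30, 31)  // WAW R2: wait I5 write@26
I7 -> (32, 33, 35, 36)  // struct: ADD busy until I6 writes@31
I8 -> (37, 38, 40, 41)  // struct: ADD busy until I7 writes@36

cycle = 25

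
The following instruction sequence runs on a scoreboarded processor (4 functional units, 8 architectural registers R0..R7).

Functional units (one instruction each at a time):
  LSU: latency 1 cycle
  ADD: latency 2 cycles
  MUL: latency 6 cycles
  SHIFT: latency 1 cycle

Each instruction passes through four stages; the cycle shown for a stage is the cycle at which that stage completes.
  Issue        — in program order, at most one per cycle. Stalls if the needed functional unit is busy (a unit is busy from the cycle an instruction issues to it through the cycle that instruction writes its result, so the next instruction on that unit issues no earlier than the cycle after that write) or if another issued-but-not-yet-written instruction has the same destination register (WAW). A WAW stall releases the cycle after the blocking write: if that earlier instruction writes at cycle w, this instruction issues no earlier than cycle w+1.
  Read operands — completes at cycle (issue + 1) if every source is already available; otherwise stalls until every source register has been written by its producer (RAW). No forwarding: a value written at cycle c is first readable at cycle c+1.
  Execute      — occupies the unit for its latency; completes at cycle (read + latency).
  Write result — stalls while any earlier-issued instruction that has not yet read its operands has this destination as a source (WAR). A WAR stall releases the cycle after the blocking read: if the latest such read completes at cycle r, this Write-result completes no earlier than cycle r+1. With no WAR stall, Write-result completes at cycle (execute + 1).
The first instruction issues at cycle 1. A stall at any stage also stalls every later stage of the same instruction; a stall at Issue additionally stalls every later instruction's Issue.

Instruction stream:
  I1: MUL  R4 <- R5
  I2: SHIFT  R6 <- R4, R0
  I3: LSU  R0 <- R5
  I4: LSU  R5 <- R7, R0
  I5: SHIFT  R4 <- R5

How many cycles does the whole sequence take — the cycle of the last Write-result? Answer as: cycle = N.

cycle = 18

t=1  issue I1 (MUL)
t=2  I1 read-ops · issue I2 (SHIFT)
t=3  issue I3 (LSU)
t=4  I3 read-ops
t=5  I3 finished on LSU
t=8  I1 finished on MUL
t=9  I1→R4
t=10  I2 read-ops
t=11  I2 finished on SHIFT · I3→R0
t=12  I2→R6 · issue I4 (LSU)
t=13  I4 read-ops · issue I5 (SHIFT)
t=14  I4 finished on LSU
t=15  I4→R5
t=16  I5 read-ops
t=17  I5 finished on SHIFT
t=18  I5→R4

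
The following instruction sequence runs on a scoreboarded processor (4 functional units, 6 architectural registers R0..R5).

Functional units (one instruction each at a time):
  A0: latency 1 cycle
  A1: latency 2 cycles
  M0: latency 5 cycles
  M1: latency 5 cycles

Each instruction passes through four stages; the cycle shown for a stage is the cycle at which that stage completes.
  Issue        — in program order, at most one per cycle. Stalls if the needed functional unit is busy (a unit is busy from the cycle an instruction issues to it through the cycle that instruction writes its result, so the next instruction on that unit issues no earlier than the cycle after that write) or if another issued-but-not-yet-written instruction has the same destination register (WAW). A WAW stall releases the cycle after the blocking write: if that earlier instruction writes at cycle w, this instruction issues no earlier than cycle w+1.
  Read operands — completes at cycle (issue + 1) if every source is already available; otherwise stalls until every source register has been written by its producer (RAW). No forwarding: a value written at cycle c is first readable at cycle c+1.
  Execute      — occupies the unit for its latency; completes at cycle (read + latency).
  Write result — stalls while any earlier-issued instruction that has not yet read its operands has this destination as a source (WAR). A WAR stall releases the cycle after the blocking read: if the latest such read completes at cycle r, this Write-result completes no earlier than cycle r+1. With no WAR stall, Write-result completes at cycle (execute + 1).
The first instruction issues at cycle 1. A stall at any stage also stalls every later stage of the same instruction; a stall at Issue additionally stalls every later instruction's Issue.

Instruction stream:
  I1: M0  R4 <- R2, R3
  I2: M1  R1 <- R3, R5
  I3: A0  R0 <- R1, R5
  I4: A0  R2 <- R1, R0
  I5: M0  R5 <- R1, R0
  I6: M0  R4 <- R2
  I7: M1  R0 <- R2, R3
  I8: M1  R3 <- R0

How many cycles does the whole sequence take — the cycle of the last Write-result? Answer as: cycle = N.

cycle 1: issue I1 (M0)
cycle 2: I1 read-ops, issue I2 (M1)
cycle 3: I2 read-ops, issue I3 (A0)
cycle 7: I1 finished on M0
cycle 8: I1→R4, I2 finished on M1
cycle 9: I2→R1
cycle 10: I3 read-ops
cycle 11: I3 finished on A0
cycle 12: I3→R0
cycle 13: issue I4 (A0)
cycle 14: I4 read-ops, issue I5 (M0)
cycle 15: I4 finished on A0, I5 read-ops
cycle 16: I4→R2
cycle 20: I5 finished on M0
cycle 21: I5→R5
cycle 22: issue I6 (M0)
cycle 23: I6 read-ops, issue I7 (M1)
cycle 24: I7 read-ops
cycle 28: I6 finished on M0
cycle 29: I6→R4, I7 finished on M1
cycle 30: I7→R0
cycle 31: issue I8 (M1)
cycle 32: I8 read-ops
cycle 37: I8 finished on M1
cycle 38: I8→R3

cycle = 38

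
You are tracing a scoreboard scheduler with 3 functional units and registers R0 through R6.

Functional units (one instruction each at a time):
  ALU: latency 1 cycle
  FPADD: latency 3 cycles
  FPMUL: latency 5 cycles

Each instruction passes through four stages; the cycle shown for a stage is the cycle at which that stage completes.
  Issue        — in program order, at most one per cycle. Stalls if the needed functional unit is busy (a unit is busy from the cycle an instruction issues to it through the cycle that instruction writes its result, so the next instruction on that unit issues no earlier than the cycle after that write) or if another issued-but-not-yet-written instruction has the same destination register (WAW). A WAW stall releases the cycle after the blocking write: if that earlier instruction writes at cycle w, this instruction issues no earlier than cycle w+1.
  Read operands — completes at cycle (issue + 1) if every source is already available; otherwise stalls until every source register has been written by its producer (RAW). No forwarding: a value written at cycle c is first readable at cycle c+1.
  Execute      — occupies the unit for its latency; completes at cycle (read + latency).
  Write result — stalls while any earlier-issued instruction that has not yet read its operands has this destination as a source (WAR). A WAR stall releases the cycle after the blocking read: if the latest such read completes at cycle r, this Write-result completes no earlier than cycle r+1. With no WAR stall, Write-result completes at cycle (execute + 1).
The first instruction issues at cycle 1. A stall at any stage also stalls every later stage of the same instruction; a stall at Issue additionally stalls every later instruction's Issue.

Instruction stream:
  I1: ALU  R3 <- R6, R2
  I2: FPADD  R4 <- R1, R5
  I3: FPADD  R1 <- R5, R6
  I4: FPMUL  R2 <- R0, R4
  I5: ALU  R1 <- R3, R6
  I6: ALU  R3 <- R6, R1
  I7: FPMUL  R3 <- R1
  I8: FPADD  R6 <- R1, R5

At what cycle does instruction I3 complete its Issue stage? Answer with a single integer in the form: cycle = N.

I1: IS=1 RO=2 EX=3 WR=4
I2: IS=2 RO=3 EX=6 WR=7
I3: IS=8 RO=9 EX=12 WR=13  [struct: FPADD busy until I2 writes@7]
I4: IS=9 RO=10 EX=15 WR=16
I5: IS=14 RO=15 EX=16 WR=17  [WAW R1: wait I3 write@13]
I6: IS=18 RO=19 EX=20 WR=21  [struct: ALU busy until I5 writes@17]
I7: IS=22 RO=23 EX=28 WR=29  [WAW R3: wait I6 write@21]
I8: IS=23 RO=24 EX=27 WR=28

cycle = 8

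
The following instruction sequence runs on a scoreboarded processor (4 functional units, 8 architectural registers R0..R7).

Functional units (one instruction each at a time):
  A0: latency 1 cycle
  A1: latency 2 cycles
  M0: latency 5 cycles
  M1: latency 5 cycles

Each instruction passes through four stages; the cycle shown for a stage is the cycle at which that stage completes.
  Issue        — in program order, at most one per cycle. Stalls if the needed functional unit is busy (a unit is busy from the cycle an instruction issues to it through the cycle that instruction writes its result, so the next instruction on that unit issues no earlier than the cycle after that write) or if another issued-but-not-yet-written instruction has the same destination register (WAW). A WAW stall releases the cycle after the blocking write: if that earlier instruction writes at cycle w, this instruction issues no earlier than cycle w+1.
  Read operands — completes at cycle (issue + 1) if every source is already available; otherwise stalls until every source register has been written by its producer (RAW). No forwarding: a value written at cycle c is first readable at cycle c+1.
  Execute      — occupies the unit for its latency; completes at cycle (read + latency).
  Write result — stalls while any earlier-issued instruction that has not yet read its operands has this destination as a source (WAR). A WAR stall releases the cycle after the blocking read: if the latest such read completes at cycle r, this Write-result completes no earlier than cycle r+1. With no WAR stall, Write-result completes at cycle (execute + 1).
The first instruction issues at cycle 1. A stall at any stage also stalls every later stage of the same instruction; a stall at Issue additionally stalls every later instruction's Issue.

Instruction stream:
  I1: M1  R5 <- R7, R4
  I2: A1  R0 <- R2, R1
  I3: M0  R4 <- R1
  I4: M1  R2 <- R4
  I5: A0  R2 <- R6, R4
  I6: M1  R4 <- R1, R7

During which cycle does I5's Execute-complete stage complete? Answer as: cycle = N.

cycle 1: I1→M1
cycle 2: I1 RO, I2→A1
cycle 3: I2 RO, I3→M0
cycle 4: I3 RO
cycle 5: I2 EX
cycle 6: I2 WR R0
cycle 7: I1 EX
cycle 8: I1 WR R5
cycle 9: I3 EX, I4→M1
cycle 10: I3 WR R4
cycle 11: I4 RO
cycle 16: I4 EX
cycle 17: I4 WR R2
cycle 18: I5→A0
cycle 19: I5 RO, I6→M1
cycle 20: I5 EX, I6 RO
cycle 21: I5 WR R2
cycle 25: I6 EX
cycle 26: I6 WR R4

cycle = 20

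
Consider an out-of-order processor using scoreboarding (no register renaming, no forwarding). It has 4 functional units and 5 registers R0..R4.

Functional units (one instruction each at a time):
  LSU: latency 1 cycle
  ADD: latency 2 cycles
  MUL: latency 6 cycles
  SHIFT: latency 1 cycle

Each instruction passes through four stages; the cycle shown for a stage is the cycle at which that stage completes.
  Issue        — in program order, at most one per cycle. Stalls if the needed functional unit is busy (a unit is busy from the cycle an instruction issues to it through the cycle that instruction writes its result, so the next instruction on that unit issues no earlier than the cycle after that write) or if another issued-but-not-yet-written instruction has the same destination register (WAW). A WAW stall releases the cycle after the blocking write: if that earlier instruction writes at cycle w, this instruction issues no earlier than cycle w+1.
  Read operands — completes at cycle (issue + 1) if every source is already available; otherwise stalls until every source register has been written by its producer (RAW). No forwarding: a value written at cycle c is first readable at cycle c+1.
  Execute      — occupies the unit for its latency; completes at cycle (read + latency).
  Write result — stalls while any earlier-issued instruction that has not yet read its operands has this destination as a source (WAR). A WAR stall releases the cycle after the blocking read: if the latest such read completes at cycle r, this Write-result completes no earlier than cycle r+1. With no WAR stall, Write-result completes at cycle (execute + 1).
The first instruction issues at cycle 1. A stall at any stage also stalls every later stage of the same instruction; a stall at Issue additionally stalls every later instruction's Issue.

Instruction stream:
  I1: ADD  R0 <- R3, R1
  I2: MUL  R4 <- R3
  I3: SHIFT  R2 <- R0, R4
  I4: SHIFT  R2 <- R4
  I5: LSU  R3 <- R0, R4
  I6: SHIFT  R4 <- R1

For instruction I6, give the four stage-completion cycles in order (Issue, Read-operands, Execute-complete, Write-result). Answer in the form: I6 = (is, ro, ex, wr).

I1 -> (1, 2, 4, 5)
I2 -> (2, 3, 9, 10)
I3 -> (3, 11, 12, 13)  // RAW R4: wait I2 write@10
I4 -> (14, 15, 16, 17)  // struct: SHIFT busy until I3 writes@13
I5 -> (15, 16, 17, 18)
I6 -> (18, 19, 20, 21)  // struct: SHIFT busy until I4 writes@17

I6 = (18, 19, 20, 21)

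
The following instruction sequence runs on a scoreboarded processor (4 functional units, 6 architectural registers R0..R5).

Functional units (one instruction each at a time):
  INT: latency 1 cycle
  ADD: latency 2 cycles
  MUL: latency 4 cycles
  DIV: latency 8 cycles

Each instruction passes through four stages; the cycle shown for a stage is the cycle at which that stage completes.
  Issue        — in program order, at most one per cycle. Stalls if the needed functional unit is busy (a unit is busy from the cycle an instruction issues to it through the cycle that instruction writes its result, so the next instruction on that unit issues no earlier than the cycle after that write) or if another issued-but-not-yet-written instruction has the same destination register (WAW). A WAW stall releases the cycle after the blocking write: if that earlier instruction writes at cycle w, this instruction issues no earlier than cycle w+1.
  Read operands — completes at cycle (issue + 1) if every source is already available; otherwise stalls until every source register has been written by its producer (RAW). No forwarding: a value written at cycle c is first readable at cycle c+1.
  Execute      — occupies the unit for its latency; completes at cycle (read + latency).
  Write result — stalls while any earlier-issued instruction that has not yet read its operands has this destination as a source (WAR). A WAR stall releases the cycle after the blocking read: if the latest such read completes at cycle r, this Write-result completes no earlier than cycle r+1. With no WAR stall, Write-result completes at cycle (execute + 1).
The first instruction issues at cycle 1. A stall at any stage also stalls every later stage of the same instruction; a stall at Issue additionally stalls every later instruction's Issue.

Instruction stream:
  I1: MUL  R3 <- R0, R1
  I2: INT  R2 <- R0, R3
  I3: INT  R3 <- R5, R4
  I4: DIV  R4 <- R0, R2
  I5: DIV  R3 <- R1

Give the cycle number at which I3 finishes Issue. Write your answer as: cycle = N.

cycle = 11

I1: IS=1 RO=2 EX=6 WR=7
I2: IS=2 RO=8 EX=9 WR=10  [RAW R3: wait I1 write@7]
I3: IS=11 RO=12 EX=13 WR=14  [struct: INT busy until I2 writes@10]
I4: IS=12 RO=13 EX=21 WR=22
I5: IS=23 RO=24 EX=32 WR=33  [struct: DIV busy until I4 writes@22]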